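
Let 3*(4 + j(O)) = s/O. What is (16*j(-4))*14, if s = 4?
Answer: -2912/3 ≈ -970.67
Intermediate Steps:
j(O) = -4 + 4/(3*O) (j(O) = -4 + (4/O)/3 = -4 + 4/(3*O))
(16*j(-4))*14 = (16*(-4 + (4/3)/(-4)))*14 = (16*(-4 + (4/3)*(-¼)))*14 = (16*(-4 - ⅓))*14 = (16*(-13/3))*14 = -208/3*14 = -2912/3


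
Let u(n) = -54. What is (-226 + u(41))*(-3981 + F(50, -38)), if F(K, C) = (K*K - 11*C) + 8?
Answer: 295400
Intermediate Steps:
F(K, C) = 8 + K**2 - 11*C (F(K, C) = (K**2 - 11*C) + 8 = 8 + K**2 - 11*C)
(-226 + u(41))*(-3981 + F(50, -38)) = (-226 - 54)*(-3981 + (8 + 50**2 - 11*(-38))) = -280*(-3981 + (8 + 2500 + 418)) = -280*(-3981 + 2926) = -280*(-1055) = 295400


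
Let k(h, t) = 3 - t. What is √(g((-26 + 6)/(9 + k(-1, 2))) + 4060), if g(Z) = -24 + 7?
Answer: √4043 ≈ 63.585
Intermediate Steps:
g(Z) = -17
√(g((-26 + 6)/(9 + k(-1, 2))) + 4060) = √(-17 + 4060) = √4043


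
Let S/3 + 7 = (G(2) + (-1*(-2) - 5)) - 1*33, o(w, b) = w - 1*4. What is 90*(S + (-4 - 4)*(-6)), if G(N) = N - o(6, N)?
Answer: -7290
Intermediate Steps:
o(w, b) = -4 + w (o(w, b) = w - 4 = -4 + w)
G(N) = -2 + N (G(N) = N - (-4 + 6) = N - 1*2 = N - 2 = -2 + N)
S = -129 (S = -21 + 3*(((-2 + 2) + (-1*(-2) - 5)) - 1*33) = -21 + 3*((0 + (2 - 5)) - 33) = -21 + 3*((0 - 3) - 33) = -21 + 3*(-3 - 33) = -21 + 3*(-36) = -21 - 108 = -129)
90*(S + (-4 - 4)*(-6)) = 90*(-129 + (-4 - 4)*(-6)) = 90*(-129 - 8*(-6)) = 90*(-129 + 48) = 90*(-81) = -7290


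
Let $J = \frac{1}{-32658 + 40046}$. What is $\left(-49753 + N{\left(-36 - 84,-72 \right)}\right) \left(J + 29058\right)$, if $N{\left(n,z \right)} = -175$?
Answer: $- \frac{2679642063410}{1847} \approx -1.4508 \cdot 10^{9}$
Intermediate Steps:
$J = \frac{1}{7388} \approx 0.00013535$
$\left(-49753 + N{\left(-36 - 84,-72 \right)}\right) \left(J + 29058\right) = \left(-49753 - 175\right) \left(\frac{1}{7388} + 29058\right) = \left(-49928\right) \frac{214680505}{7388} = - \frac{2679642063410}{1847}$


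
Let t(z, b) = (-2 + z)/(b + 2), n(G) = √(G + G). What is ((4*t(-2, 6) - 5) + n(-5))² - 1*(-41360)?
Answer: 41399 - 14*I*√10 ≈ 41399.0 - 44.272*I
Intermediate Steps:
n(G) = √2*√G (n(G) = √(2*G) = √2*√G)
t(z, b) = (-2 + z)/(2 + b)
((4*t(-2, 6) - 5) + n(-5))² - 1*(-41360) = ((4*((-2 - 2)/(2 + 6)) - 5) + √2*√(-5))² - 1*(-41360) = ((4*(-4/8) - 5) + √2*(I*√5))² + 41360 = ((4*((⅛)*(-4)) - 5) + I*√10)² + 41360 = ((4*(-½) - 5) + I*√10)² + 41360 = ((-2 - 5) + I*√10)² + 41360 = (-7 + I*√10)² + 41360 = 41360 + (-7 + I*√10)²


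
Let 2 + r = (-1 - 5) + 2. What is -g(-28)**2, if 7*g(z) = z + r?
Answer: -1156/49 ≈ -23.592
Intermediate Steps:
r = -6 (r = -2 + ((-1 - 5) + 2) = -2 + (-6 + 2) = -2 - 4 = -6)
g(z) = -6/7 + z/7 (g(z) = (z - 6)/7 = (-6 + z)/7 = -6/7 + z/7)
-g(-28)**2 = -(-6/7 + (1/7)*(-28))**2 = -(-6/7 - 4)**2 = -(-34/7)**2 = -1*1156/49 = -1156/49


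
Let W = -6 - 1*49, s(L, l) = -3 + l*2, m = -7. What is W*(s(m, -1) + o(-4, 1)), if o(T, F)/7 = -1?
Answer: 660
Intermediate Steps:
s(L, l) = -3 + 2*l
o(T, F) = -7 (o(T, F) = 7*(-1) = -7)
W = -55 (W = -6 - 49 = -55)
W*(s(m, -1) + o(-4, 1)) = -55*((-3 + 2*(-1)) - 7) = -55*((-3 - 2) - 7) = -55*(-5 - 7) = -55*(-12) = 660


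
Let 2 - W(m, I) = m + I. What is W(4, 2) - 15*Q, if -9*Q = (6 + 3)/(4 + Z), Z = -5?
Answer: -19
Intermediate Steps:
Q = 1 (Q = -(6 + 3)/(9*(4 - 5)) = -1/(-1) = -(-1) = -⅑*(-9) = 1)
W(m, I) = 2 - I - m (W(m, I) = 2 - (m + I) = 2 - (I + m) = 2 + (-I - m) = 2 - I - m)
W(4, 2) - 15*Q = (2 - 1*2 - 1*4) - 15*1 = (2 - 2 - 4) - 15 = -4 - 15 = -19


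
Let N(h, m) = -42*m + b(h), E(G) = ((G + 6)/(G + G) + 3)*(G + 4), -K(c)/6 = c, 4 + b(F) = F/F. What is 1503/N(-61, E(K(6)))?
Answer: 1503/4589 ≈ 0.32752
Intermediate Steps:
b(F) = -3 (b(F) = -4 + F/F = -4 + 1 = -3)
K(c) = -6*c
E(G) = (3 + (6 + G)/(2*G))*(4 + G) (E(G) = ((6 + G)/((2*G)) + 3)*(4 + G) = ((6 + G)*(1/(2*G)) + 3)*(4 + G) = ((6 + G)/(2*G) + 3)*(4 + G) = (3 + (6 + G)/(2*G))*(4 + G))
N(h, m) = -3 - 42*m (N(h, m) = -42*m - 3 = -3 - 42*m)
1503/N(-61, E(K(6))) = 1503/(-3 - 42*(17 + 12/((-6*6)) + 7*(-6*6)/2)) = 1503/(-3 - 42*(17 + 12/(-36) + (7/2)*(-36))) = 1503/(-3 - 42*(17 + 12*(-1/36) - 126)) = 1503/(-3 - 42*(17 - ⅓ - 126)) = 1503/(-3 - 42*(-328/3)) = 1503/(-3 + 4592) = 1503/4589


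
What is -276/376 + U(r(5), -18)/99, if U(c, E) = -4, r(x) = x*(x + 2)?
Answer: -7207/9306 ≈ -0.77445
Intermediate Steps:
r(x) = x*(2 + x)
-276/376 + U(r(5), -18)/99 = -276/376 - 4/99 = -276*1/376 - 4*1/99 = -69/94 - 4/99 = -7207/9306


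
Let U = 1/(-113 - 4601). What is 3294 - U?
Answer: 15527917/4714 ≈ 3294.0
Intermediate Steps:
U = -1/4714 (U = 1/(-4714) = -1/4714 ≈ -0.00021213)
3294 - U = 3294 - 1*(-1/4714) = 3294 + 1/4714 = 15527917/4714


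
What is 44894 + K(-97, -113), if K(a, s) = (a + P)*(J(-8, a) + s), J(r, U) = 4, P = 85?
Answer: 46202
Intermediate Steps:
K(a, s) = (4 + s)*(85 + a) (K(a, s) = (a + 85)*(4 + s) = (85 + a)*(4 + s) = (4 + s)*(85 + a))
44894 + K(-97, -113) = 44894 + (340 + 4*(-97) + 85*(-113) - 97*(-113)) = 44894 + (340 - 388 - 9605 + 10961) = 44894 + 1308 = 46202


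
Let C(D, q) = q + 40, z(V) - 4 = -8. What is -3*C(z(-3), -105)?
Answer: 195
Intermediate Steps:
z(V) = -4 (z(V) = 4 - 8 = -4)
C(D, q) = 40 + q
-3*C(z(-3), -105) = -3*(40 - 105) = -3*(-65) = 195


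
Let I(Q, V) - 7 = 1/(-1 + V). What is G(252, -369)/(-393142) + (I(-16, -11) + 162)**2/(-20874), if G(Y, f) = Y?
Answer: -808035706115/590864119776 ≈ -1.3675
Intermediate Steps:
I(Q, V) = 7 + 1/(-1 + V)
G(252, -369)/(-393142) + (I(-16, -11) + 162)**2/(-20874) = 252/(-393142) + ((-6 + 7*(-11))/(-1 - 11) + 162)**2/(-20874) = 252*(-1/393142) + ((-6 - 77)/(-12) + 162)**2*(-1/20874) = -126/196571 + (-1/12*(-83) + 162)**2*(-1/20874) = -126/196571 + (83/12 + 162)**2*(-1/20874) = -126/196571 + (2027/12)**2*(-1/20874) = -126/196571 + (4108729/144)*(-1/20874) = -126/196571 - 4108729/3005856 = -808035706115/590864119776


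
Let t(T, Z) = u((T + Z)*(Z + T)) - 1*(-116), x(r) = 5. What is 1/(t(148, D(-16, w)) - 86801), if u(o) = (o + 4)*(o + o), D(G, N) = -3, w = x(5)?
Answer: 1/884182765 ≈ 1.1310e-9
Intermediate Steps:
w = 5
u(o) = 2*o*(4 + o) (u(o) = (4 + o)*(2*o) = 2*o*(4 + o))
t(T, Z) = 116 + 2*(T + Z)²*(4 + (T + Z)²) (t(T, Z) = 2*((T + Z)*(Z + T))*(4 + (T + Z)*(Z + T)) - 1*(-116) = 2*((T + Z)*(T + Z))*(4 + (T + Z)*(T + Z)) + 116 = 2*(T + Z)²*(4 + (T + Z)²) + 116 = 116 + 2*(T + Z)²*(4 + (T + Z)²))
1/(t(148, D(-16, w)) - 86801) = 1/((116 + 2*(148² + (-3)² + 2*148*(-3))*(4 + 148² + (-3)² + 2*148*(-3))) - 86801) = 1/((116 + 2*(21904 + 9 - 888)*(4 + 21904 + 9 - 888)) - 86801) = 1/((116 + 2*21025*21029) - 86801) = 1/((116 + 884269450) - 86801) = 1/(884269566 - 86801) = 1/884182765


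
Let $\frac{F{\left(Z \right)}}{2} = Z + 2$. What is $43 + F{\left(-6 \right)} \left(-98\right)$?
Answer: $827$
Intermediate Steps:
$F{\left(Z \right)} = 4 + 2 Z$ ($F{\left(Z \right)} = 2 \left(Z + 2\right) = 2 \left(2 + Z\right) = 4 + 2 Z$)
$43 + F{\left(-6 \right)} \left(-98\right) = 43 + \left(4 + 2 \left(-6\right)\right) \left(-98\right) = 43 + \left(4 - 12\right) \left(-98\right) = 43 - -784 = 43 + 784 = 827$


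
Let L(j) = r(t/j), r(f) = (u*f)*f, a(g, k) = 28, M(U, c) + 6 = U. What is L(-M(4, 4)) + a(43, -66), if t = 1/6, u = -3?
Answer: 1343/48 ≈ 27.979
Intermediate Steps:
M(U, c) = -6 + U
t = ⅙ ≈ 0.16667
r(f) = -3*f² (r(f) = (-3*f)*f = -3*f²)
L(j) = -1/(12*j²) (L(j) = -3*1/(36*j²) = -1/(12*j²))
L(-M(4, 4)) + a(43, -66) = -1/(12*(-6 + 4)²) + 28 = -1/(12*(-1*(-2))²) + 28 = -1/12/2² + 28 = -1/12*¼ + 28 = -1/48 + 28 = 1343/48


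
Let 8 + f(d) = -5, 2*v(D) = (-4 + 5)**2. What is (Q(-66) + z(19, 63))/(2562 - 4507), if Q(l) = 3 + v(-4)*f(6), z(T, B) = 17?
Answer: -27/3890 ≈ -0.0069409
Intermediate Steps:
v(D) = 1/2 (v(D) = (-4 + 5)**2/2 = (1/2)*1**2 = (1/2)*1 = 1/2)
f(d) = -13 (f(d) = -8 - 5 = -13)
Q(l) = -7/2 (Q(l) = 3 + (1/2)*(-13) = 3 - 13/2 = -7/2)
(Q(-66) + z(19, 63))/(2562 - 4507) = (-7/2 + 17)/(2562 - 4507) = (27/2)/(-1945) = (27/2)*(-1/1945) = -27/3890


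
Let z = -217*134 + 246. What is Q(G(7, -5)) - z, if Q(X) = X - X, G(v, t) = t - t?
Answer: 28832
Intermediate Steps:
G(v, t) = 0
Q(X) = 0
z = -28832 (z = -29078 + 246 = -28832)
Q(G(7, -5)) - z = 0 - 1*(-28832) = 0 + 28832 = 28832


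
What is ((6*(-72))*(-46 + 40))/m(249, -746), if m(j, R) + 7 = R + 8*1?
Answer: -2592/745 ≈ -3.4792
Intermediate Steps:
m(j, R) = 1 + R (m(j, R) = -7 + (R + 8*1) = -7 + (R + 8) = -7 + (8 + R) = 1 + R)
((6*(-72))*(-46 + 40))/m(249, -746) = ((6*(-72))*(-46 + 40))/(1 - 746) = -432*(-6)/(-745) = 2592*(-1/745) = -2592/745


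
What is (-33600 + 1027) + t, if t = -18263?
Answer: -50836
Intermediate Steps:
(-33600 + 1027) + t = (-33600 + 1027) - 18263 = -32573 - 18263 = -50836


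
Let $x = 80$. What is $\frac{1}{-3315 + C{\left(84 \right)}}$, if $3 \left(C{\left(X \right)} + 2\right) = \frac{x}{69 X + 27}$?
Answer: $- \frac{17469}{57944593} \approx -0.00030148$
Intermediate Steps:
$C{\left(X \right)} = -2 + \frac{80}{3 \left(27 + 69 X\right)}$ ($C{\left(X \right)} = -2 + \frac{80 \frac{1}{69 X + 27}}{3} = -2 + \frac{80 \frac{1}{27 + 69 X}}{3} = -2 + \frac{80}{3 \left(27 + 69 X\right)}$)
$\frac{1}{-3315 + C{\left(84 \right)}} = \frac{1}{-3315 + \frac{2 \left(-41 - 17388\right)}{9 \left(9 + 23 \cdot 84\right)}} = \frac{1}{-3315 + \frac{2 \left(-41 - 17388\right)}{9 \left(9 + 1932\right)}} = \frac{1}{-3315 + \frac{2}{9} \cdot \frac{1}{1941} \left(-17429\right)} = \frac{1}{-3315 - \frac{34858}{17469}} = \frac{1}{- \frac{57944593}{17469}} = - \frac{17469}{57944593}$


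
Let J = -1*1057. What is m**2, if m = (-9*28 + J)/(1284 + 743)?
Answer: 1713481/4108729 ≈ 0.41703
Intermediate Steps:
J = -1057
m = -1309/2027 (m = (-9*28 - 1057)/(1284 + 743) = (-252 - 1057)/2027 = -1309*1/2027 = -1309/2027 ≈ -0.64578)
m**2 = (-1309/2027)**2 = 1713481/4108729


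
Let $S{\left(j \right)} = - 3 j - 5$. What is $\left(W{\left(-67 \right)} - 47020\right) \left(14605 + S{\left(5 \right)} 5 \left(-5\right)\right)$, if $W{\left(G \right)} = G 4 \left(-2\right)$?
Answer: $-702140820$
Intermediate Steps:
$S{\left(j \right)} = -5 - 3 j$
$W{\left(G \right)} = - 8 G$ ($W{\left(G \right)} = 4 G \left(-2\right) = - 8 G$)
$\left(W{\left(-67 \right)} - 47020\right) \left(14605 + S{\left(5 \right)} 5 \left(-5\right)\right) = \left(\left(-8\right) \left(-67\right) - 47020\right) \left(14605 + \left(-5 - 15\right) 5 \left(-5\right)\right) = \left(536 - 47020\right) \left(14605 + \left(-5 - 15\right) 5 \left(-5\right)\right) = - 46484 \left(14605 + \left(-20\right) 5 \left(-5\right)\right) = - 46484 \left(14605 - -500\right) = - 46484 \left(14605 + 500\right) = \left(-46484\right) 15105 = -702140820$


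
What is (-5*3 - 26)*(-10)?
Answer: 410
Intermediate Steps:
(-5*3 - 26)*(-10) = (-15 - 26)*(-10) = -41*(-10) = 410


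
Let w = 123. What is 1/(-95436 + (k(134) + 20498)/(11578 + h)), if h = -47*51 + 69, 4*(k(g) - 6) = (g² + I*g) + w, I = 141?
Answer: -37000/3531013011 ≈ -1.0479e-5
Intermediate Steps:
k(g) = 147/4 + g²/4 + 141*g/4 (k(g) = 6 + ((g² + 141*g) + 123)/4 = 6 + (123 + g² + 141*g)/4 = 6 + (123/4 + g²/4 + 141*g/4) = 147/4 + g²/4 + 141*g/4)
h = -2328 (h = -2397 + 69 = -2328)
1/(-95436 + (k(134) + 20498)/(11578 + h)) = 1/(-95436 + ((147/4 + (¼)*134² + (141/4)*134) + 20498)/(11578 - 2328)) = 1/(-95436 + ((147/4 + (¼)*17956 + 9447/2) + 20498)/9250) = 1/(-95436 + ((147/4 + 4489 + 9447/2) + 20498)*(1/9250)) = 1/(-95436 + (36997/4 + 20498)*(1/9250)) = 1/(-95436 + (118989/4)*(1/9250)) = 1/(-95436 + 118989/37000) = 1/(-3531013011/37000) = -37000/3531013011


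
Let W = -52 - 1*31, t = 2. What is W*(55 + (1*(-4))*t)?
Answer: -3901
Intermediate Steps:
W = -83 (W = -52 - 31 = -83)
W*(55 + (1*(-4))*t) = -83*(55 + (1*(-4))*2) = -83*(55 - 4*2) = -83*(55 - 8) = -83*47 = -3901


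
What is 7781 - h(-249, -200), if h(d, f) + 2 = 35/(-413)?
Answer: 459202/59 ≈ 7783.1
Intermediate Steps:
h(d, f) = -123/59 (h(d, f) = -2 + 35/(-413) = -2 + 35*(-1/413) = -2 - 5/59 = -123/59)
7781 - h(-249, -200) = 7781 - 1*(-123/59) = 7781 + 123/59 = 459202/59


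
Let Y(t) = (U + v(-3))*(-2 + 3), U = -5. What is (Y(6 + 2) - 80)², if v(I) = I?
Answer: 7744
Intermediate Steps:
Y(t) = -8 (Y(t) = (-5 - 3)*(-2 + 3) = -8*1 = -8)
(Y(6 + 2) - 80)² = (-8 - 80)² = (-88)² = 7744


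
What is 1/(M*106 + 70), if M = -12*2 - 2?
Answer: -1/2686 ≈ -0.00037230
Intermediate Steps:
M = -26 (M = -24 - 2 = -26)
1/(M*106 + 70) = 1/(-26*106 + 70) = 1/(-2756 + 70) = 1/(-2686) = -1/2686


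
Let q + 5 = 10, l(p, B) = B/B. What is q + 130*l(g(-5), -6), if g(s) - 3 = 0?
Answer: 135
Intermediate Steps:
g(s) = 3 (g(s) = 3 + 0 = 3)
l(p, B) = 1
q = 5 (q = -5 + 10 = 5)
q + 130*l(g(-5), -6) = 5 + 130*1 = 5 + 130 = 135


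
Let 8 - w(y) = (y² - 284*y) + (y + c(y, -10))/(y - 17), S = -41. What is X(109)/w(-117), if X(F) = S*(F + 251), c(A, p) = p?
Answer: 219760/698437 ≈ 0.31465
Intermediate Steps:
X(F) = -10291 - 41*F (X(F) = -41*(F + 251) = -41*(251 + F) = -10291 - 41*F)
w(y) = 8 - y² + 284*y - (-10 + y)/(-17 + y) (w(y) = 8 - ((y² - 284*y) + (y - 10)/(y - 17)) = 8 - ((y² - 284*y) + (-10 + y)/(-17 + y)) = 8 - (y² - 284*y + (-10 + y)/(-17 + y)) = 8 + (-y² + 284*y - (-10 + y)/(-17 + y)) = 8 - y² + 284*y - (-10 + y)/(-17 + y))
X(109)/w(-117) = (-10291 - 41*109)/(((-126 - 1*(-117)³ - 4821*(-117) + 301*(-117)²)/(-17 - 117))) = (-10291 - 4469)/(((-126 - 1*(-1601613) + 564057 + 301*13689)/(-134))) = -14760*(-134/(-126 + 1601613 + 564057 + 4120389)) = -14760/((-1/134*6285933)) = -14760/(-6285933/134) = -14760*(-134/6285933) = 219760/698437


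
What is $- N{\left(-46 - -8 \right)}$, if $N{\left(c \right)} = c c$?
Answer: $-1444$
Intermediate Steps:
$N{\left(c \right)} = c^{2}$
$- N{\left(-46 - -8 \right)} = - \left(-46 - -8\right)^{2} = - \left(-46 + 8\right)^{2} = - \left(-38\right)^{2} = \left(-1\right) 1444 = -1444$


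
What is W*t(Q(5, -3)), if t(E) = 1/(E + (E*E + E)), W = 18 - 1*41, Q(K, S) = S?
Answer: -23/3 ≈ -7.6667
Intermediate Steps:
W = -23 (W = 18 - 41 = -23)
t(E) = 1/(E² + 2*E) (t(E) = 1/(E + (E² + E)) = 1/(E + (E + E²)) = 1/(E² + 2*E))
W*t(Q(5, -3)) = -23/((-3)*(2 - 3)) = -(-23)/(3*(-1)) = -(-23)*(-1)/3 = -23*⅓ = -23/3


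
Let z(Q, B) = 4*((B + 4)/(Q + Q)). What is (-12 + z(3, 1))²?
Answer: 676/9 ≈ 75.111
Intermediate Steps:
z(Q, B) = 2*(4 + B)/Q (z(Q, B) = 4*((4 + B)/((2*Q))) = 4*((4 + B)*(1/(2*Q))) = 4*((4 + B)/(2*Q)) = 2*(4 + B)/Q)
(-12 + z(3, 1))² = (-12 + 2*(4 + 1)/3)² = (-12 + 2*(⅓)*5)² = (-12 + 10/3)² = (-26/3)² = 676/9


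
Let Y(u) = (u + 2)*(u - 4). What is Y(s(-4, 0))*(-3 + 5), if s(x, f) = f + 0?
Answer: -16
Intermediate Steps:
s(x, f) = f
Y(u) = (-4 + u)*(2 + u) (Y(u) = (2 + u)*(-4 + u) = (-4 + u)*(2 + u))
Y(s(-4, 0))*(-3 + 5) = (-8 + 0² - 2*0)*(-3 + 5) = (-8 + 0 + 0)*2 = -8*2 = -16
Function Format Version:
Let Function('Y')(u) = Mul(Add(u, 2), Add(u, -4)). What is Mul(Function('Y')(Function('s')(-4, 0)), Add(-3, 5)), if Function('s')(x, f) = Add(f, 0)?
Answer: -16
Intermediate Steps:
Function('s')(x, f) = f
Function('Y')(u) = Mul(Add(-4, u), Add(2, u)) (Function('Y')(u) = Mul(Add(2, u), Add(-4, u)) = Mul(Add(-4, u), Add(2, u)))
Mul(Function('Y')(Function('s')(-4, 0)), Add(-3, 5)) = Mul(Add(-8, Pow(0, 2), Mul(-2, 0)), Add(-3, 5)) = Mul(Add(-8, 0, 0), 2) = Mul(-8, 2) = -16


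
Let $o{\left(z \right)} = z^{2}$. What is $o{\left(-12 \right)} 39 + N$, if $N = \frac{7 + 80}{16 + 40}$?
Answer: $\frac{314583}{56} \approx 5617.6$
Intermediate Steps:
$N = \frac{87}{56} \approx 1.5536$
$o{\left(-12 \right)} 39 + N = \left(-12\right)^{2} \cdot 39 + \frac{87}{56} = 144 \cdot 39 + \frac{87}{56} = 5616 + \frac{87}{56} = \frac{314583}{56}$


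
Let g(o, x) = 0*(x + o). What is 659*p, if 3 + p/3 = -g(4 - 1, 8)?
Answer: -5931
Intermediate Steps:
g(o, x) = 0 (g(o, x) = 0*(o + x) = 0)
p = -9 (p = -9 + 3*(-1*0) = -9 + 3*0 = -9 + 0 = -9)
659*p = 659*(-9) = -5931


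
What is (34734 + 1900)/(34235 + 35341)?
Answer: 1409/2676 ≈ 0.52653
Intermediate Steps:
(34734 + 1900)/(34235 + 35341) = 36634/69576 = 36634*(1/69576) = 1409/2676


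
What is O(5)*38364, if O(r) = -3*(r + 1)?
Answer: -690552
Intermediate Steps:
O(r) = -3 - 3*r (O(r) = -3*(1 + r) = -3 - 3*r)
O(5)*38364 = (-3 - 3*5)*38364 = (-3 - 15)*38364 = -18*38364 = -690552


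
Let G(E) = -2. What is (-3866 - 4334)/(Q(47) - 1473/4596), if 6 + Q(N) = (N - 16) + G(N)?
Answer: -2512480/6949 ≈ -361.56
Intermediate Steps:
Q(N) = -24 + N (Q(N) = -6 + ((N - 16) - 2) = -6 + ((-16 + N) - 2) = -6 + (-18 + N) = -24 + N)
(-3866 - 4334)/(Q(47) - 1473/4596) = (-3866 - 4334)/((-24 + 47) - 1473/4596) = -8200/(23 - 1473*1/4596) = -8200/(23 - 491/1532) = -8200/34745/1532 = -8200*1532/34745 = -2512480/6949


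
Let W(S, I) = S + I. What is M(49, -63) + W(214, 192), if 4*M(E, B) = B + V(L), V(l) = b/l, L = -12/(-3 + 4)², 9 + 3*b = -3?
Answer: 1171/3 ≈ 390.33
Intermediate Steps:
b = -4 (b = -3 + (⅓)*(-3) = -3 - 1 = -4)
L = -12 (L = -12/(1²) = -12/1 = -12*1 = -12)
W(S, I) = I + S
V(l) = -4/l
M(E, B) = 1/12 + B/4 (M(E, B) = (B - 4/(-12))/4 = (B - 4*(-1/12))/4 = (B + ⅓)/4 = (⅓ + B)/4 = 1/12 + B/4)
M(49, -63) + W(214, 192) = (1/12 + (¼)*(-63)) + (192 + 214) = (1/12 - 63/4) + 406 = -47/3 + 406 = 1171/3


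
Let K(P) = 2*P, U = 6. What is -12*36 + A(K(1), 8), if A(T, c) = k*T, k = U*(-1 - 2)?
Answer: -468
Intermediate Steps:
k = -18 (k = 6*(-1 - 2) = 6*(-3) = -18)
A(T, c) = -18*T
-12*36 + A(K(1), 8) = -12*36 - 36 = -432 - 18*2 = -432 - 36 = -468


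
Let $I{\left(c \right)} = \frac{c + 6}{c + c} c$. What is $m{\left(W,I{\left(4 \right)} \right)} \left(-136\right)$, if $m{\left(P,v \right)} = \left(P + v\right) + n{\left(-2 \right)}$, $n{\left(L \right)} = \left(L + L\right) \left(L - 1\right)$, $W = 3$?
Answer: $-2720$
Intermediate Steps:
$n{\left(L \right)} = 2 L \left(-1 + L\right)$
$I{\left(c \right)} = 3 + \frac{c}{2}$ ($I{\left(c \right)} = \frac{6 + c}{2 c} c = 3 + \frac{c}{2}$)
$m{\left(P,v \right)} = 12 + P + v$ ($m{\left(P,v \right)} = \left(P + v\right) + 2 \left(-2\right) \left(-1 - 2\right) = \left(P + v\right) + 2 \left(-2\right) \left(-3\right) = \left(P + v\right) + 12 = 12 + P + v$)
$m{\left(W,I{\left(4 \right)} \right)} \left(-136\right) = \left(12 + 3 + \left(3 + \frac{1}{2} \cdot 4\right)\right) \left(-136\right) = \left(12 + 3 + \left(3 + 2\right)\right) \left(-136\right) = \left(12 + 3 + 5\right) \left(-136\right) = 20 \left(-136\right) = -2720$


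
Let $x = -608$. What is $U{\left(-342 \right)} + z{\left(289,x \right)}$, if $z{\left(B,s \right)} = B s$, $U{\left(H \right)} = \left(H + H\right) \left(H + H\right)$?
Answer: $292144$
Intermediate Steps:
$U{\left(H \right)} = 4 H^{2}$ ($U{\left(H \right)} = 2 H 2 H = 4 H^{2}$)
$U{\left(-342 \right)} + z{\left(289,x \right)} = 4 \left(-342\right)^{2} + 289 \left(-608\right) = 4 \cdot 116964 - 175712 = 467856 - 175712 = 292144$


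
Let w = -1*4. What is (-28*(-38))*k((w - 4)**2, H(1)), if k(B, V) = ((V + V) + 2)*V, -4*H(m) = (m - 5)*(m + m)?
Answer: 12768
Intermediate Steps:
w = -4
H(m) = -m*(-5 + m)/2 (H(m) = -(m - 5)*(m + m)/4 = -(-5 + m)*2*m/4 = -m*(-5 + m)/2)
k(B, V) = V*(2 + 2*V) (k(B, V) = (2*V + 2)*V = (2 + 2*V)*V = V*(2 + 2*V))
(-28*(-38))*k((w - 4)**2, H(1)) = (-28*(-38))*(2*((1/2)*1*(5 - 1*1))*(1 + (1/2)*1*(5 - 1*1))) = 1064*(2*((1/2)*1*(5 - 1))*(1 + (1/2)*1*(5 - 1))) = 1064*(2*((1/2)*1*4)*(1 + (1/2)*1*4)) = 1064*(2*2*(1 + 2)) = 1064*(2*2*3) = 1064*12 = 12768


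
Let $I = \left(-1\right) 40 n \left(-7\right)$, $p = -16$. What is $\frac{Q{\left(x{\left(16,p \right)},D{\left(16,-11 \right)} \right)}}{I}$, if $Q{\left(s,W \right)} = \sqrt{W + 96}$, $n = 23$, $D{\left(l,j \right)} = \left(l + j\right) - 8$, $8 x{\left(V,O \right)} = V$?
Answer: $\frac{\sqrt{93}}{6440} \approx 0.0014975$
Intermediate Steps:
$x{\left(V,O \right)} = \frac{V}{8}$
$D{\left(l,j \right)} = -8 + j + l$ ($D{\left(l,j \right)} = \left(j + l\right) - 8 = -8 + j + l$)
$Q{\left(s,W \right)} = \sqrt{96 + W}$
$I = 6440$ ($I = \left(-1\right) 40 \cdot 23 \left(-7\right) = \left(-40\right) 23 \left(-7\right) = \left(-920\right) \left(-7\right) = 6440$)
$\frac{Q{\left(x{\left(16,p \right)},D{\left(16,-11 \right)} \right)}}{I} = \frac{\sqrt{96 - 3}}{6440} = \sqrt{96 - 3} \cdot \frac{1}{6440} = \sqrt{93} \cdot \frac{1}{6440} = \frac{\sqrt{93}}{6440}$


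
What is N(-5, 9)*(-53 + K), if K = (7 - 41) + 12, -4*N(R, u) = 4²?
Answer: 300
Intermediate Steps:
N(R, u) = -4 (N(R, u) = -¼*4² = -¼*16 = -4)
K = -22 (K = -34 + 12 = -22)
N(-5, 9)*(-53 + K) = -4*(-53 - 22) = -4*(-75) = 300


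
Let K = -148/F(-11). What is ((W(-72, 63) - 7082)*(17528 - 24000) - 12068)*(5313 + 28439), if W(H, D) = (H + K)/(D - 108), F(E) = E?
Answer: 765429099828704/495 ≈ 1.5463e+12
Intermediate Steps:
K = 148/11 (K = -148/(-11) = -148*(-1/11) = 148/11 ≈ 13.455)
W(H, D) = (148/11 + H)/(-108 + D) (W(H, D) = (H + 148/11)/(D - 108) = (148/11 + H)/(-108 + D))
((W(-72, 63) - 7082)*(17528 - 24000) - 12068)*(5313 + 28439) = (((148/11 - 72)/(-108 + 63) - 7082)*(17528 - 24000) - 12068)*(5313 + 28439) = ((-644/11/(-45) - 7082)*(-6472) - 12068)*33752 = ((-1/45*(-644/11) - 7082)*(-6472) - 12068)*33752 = ((644/495 - 7082)*(-6472) - 12068)*33752 = (-3504946/495*(-6472) - 12068)*33752 = (22684010512/495 - 12068)*33752 = (22678036852/495)*33752 = 765429099828704/495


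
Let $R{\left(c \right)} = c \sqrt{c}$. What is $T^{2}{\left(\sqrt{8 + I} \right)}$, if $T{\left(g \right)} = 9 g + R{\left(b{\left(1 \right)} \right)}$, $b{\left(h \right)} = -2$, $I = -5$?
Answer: $235 - 36 i \sqrt{6} \approx 235.0 - 88.182 i$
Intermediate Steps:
$R{\left(c \right)} = c^{\frac{3}{2}}$
$T{\left(g \right)} = 9 g - 2 i \sqrt{2}$ ($T{\left(g \right)} = 9 g + \left(-2\right)^{\frac{3}{2}} = 9 g - 2 i \sqrt{2}$)
$T^{2}{\left(\sqrt{8 + I} \right)} = \left(9 \sqrt{8 - 5} - 2 i \sqrt{2}\right)^{2} = \left(9 \sqrt{3} - 2 i \sqrt{2}\right)^{2}$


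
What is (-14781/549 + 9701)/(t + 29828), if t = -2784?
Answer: 442589/1237263 ≈ 0.35772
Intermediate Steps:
(-14781/549 + 9701)/(t + 29828) = (-14781/549 + 9701)/(-2784 + 29828) = (-14781*1/549 + 9701)/27044 = (-4927/183 + 9701)*(1/27044) = (1770356/183)*(1/27044) = 442589/1237263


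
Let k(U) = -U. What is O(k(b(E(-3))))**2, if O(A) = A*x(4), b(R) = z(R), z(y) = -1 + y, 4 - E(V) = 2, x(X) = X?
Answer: 16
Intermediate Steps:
E(V) = 2 (E(V) = 4 - 1*2 = 4 - 2 = 2)
b(R) = -1 + R
O(A) = 4*A (O(A) = A*4 = 4*A)
O(k(b(E(-3))))**2 = (4*(-(-1 + 2)))**2 = (4*(-1*1))**2 = (4*(-1))**2 = (-4)**2 = 16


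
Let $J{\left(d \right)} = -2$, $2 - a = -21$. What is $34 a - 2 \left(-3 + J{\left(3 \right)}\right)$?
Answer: $792$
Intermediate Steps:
$a = 23$ ($a = 2 - -21 = 2 + 21 = 23$)
$34 a - 2 \left(-3 + J{\left(3 \right)}\right) = 34 \cdot 23 - 2 \left(-3 - 2\right) = 782 - -10 = 782 + 10 = 792$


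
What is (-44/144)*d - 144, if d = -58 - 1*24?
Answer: -2141/18 ≈ -118.94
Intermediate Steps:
d = -82 (d = -58 - 24 = -82)
(-44/144)*d - 144 = -44/144*(-82) - 144 = -44*1/144*(-82) - 144 = -11/36*(-82) - 144 = 451/18 - 144 = -2141/18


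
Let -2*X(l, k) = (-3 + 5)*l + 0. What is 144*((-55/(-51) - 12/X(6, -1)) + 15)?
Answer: 44256/17 ≈ 2603.3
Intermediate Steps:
X(l, k) = -l (X(l, k) = -((-3 + 5)*l + 0)/2 = -(2*l + 0)/2 = -l)
144*((-55/(-51) - 12/X(6, -1)) + 15) = 144*((-55/(-51) - 12/((-1*6))) + 15) = 144*((-55*(-1/51) - 12/(-6)) + 15) = 144*((55/51 - 12*(-⅙)) + 15) = 144*((55/51 + 2) + 15) = 144*(157/51 + 15) = 144*(922/51) = 44256/17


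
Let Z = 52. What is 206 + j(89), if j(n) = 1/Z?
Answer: 10713/52 ≈ 206.02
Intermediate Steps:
j(n) = 1/52
206 + j(89) = 206 + 1/52 = 10713/52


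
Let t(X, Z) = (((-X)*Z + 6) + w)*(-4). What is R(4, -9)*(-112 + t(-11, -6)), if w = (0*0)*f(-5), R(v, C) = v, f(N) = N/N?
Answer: 512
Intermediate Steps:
f(N) = 1
w = 0 (w = (0*0)*1 = 0*1 = 0)
t(X, Z) = -24 + 4*X*Z (t(X, Z) = (((-X)*Z + 6) + 0)*(-4) = ((-X*Z + 6) + 0)*(-4) = ((6 - X*Z) + 0)*(-4) = (6 - X*Z)*(-4) = -24 + 4*X*Z)
R(4, -9)*(-112 + t(-11, -6)) = 4*(-112 + (-24 + 4*(-11)*(-6))) = 4*(-112 + (-24 + 264)) = 4*(-112 + 240) = 4*128 = 512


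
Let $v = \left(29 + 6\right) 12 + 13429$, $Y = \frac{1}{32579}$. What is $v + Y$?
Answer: $\frac{451186572}{32579} \approx 13849.0$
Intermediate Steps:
$Y = \frac{1}{32579} \approx 3.0695 \cdot 10^{-5}$
$v = 13849$ ($v = 35 \cdot 12 + 13429 = 420 + 13429 = 13849$)
$v + Y = 13849 + \frac{1}{32579} = \frac{451186572}{32579}$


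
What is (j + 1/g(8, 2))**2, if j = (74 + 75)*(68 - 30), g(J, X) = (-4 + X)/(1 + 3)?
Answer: 32035600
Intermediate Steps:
g(J, X) = -1 + X/4 (g(J, X) = (-4 + X)/4 = (-4 + X)*(1/4) = -1 + X/4)
j = 5662 (j = 149*38 = 5662)
(j + 1/g(8, 2))**2 = (5662 + 1/(-1 + (1/4)*2))**2 = (5662 + 1/(-1 + 1/2))**2 = (5662 + 1/(-1/2))**2 = (5662 - 2)**2 = 5660**2 = 32035600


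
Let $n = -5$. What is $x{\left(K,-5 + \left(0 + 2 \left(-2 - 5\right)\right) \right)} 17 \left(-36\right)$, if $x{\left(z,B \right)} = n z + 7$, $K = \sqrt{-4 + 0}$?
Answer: $-4284 + 6120 i \approx -4284.0 + 6120.0 i$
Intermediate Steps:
$K = 2 i$ ($K = \sqrt{-4} = 2 i \approx 2.0 i$)
$x{\left(z,B \right)} = 7 - 5 z$ ($x{\left(z,B \right)} = - 5 z + 7 = 7 - 5 z$)
$x{\left(K,-5 + \left(0 + 2 \left(-2 - 5\right)\right) \right)} 17 \left(-36\right) = \left(7 - 5 \cdot 2 i\right) 17 \left(-36\right) = \left(7 - 10 i\right) 17 \left(-36\right) = \left(119 - 170 i\right) \left(-36\right) = -4284 + 6120 i$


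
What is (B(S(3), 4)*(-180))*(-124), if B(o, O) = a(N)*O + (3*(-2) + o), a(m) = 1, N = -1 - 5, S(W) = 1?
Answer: -22320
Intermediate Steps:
N = -6
B(o, O) = -6 + O + o (B(o, O) = 1*O + (3*(-2) + o) = O + (-6 + o) = -6 + O + o)
(B(S(3), 4)*(-180))*(-124) = ((-6 + 4 + 1)*(-180))*(-124) = -1*(-180)*(-124) = 180*(-124) = -22320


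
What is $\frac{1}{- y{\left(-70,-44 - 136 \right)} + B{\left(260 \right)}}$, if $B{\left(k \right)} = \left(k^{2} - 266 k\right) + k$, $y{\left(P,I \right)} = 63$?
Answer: $- \frac{1}{1363} \approx -0.00073368$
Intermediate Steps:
$B{\left(k \right)} = k^{2} - 265 k$
$\frac{1}{- y{\left(-70,-44 - 136 \right)} + B{\left(260 \right)}} = \frac{1}{\left(-1\right) 63 + 260 \left(-265 + 260\right)} = \frac{1}{-63 + 260 \left(-5\right)} = \frac{1}{-63 - 1300} = \frac{1}{-1363} = - \frac{1}{1363}$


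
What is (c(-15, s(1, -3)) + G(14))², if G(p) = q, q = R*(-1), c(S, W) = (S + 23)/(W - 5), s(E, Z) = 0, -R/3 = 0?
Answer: 64/25 ≈ 2.5600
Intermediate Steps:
R = 0 (R = -3*0 = 0)
c(S, W) = (23 + S)/(-5 + W)
q = 0 (q = 0*(-1) = 0)
G(p) = 0
(c(-15, s(1, -3)) + G(14))² = ((23 - 15)/(-5 + 0) + 0)² = (8/(-5) + 0)² = (-⅕*8 + 0)² = (-8/5 + 0)² = (-8/5)² = 64/25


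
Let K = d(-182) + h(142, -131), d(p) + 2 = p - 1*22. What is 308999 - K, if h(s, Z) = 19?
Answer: 309186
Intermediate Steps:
d(p) = -24 + p (d(p) = -2 + (p - 1*22) = -2 + (p - 22) = -2 + (-22 + p) = -24 + p)
K = -187 (K = (-24 - 182) + 19 = -206 + 19 = -187)
308999 - K = 308999 - 1*(-187) = 308999 + 187 = 309186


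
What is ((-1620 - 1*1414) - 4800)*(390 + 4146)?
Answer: -35535024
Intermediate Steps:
((-1620 - 1*1414) - 4800)*(390 + 4146) = ((-1620 - 1414) - 4800)*4536 = (-3034 - 4800)*4536 = -7834*4536 = -35535024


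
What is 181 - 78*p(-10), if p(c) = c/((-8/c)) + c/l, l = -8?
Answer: 2117/2 ≈ 1058.5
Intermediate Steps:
p(c) = -c/8 - c**2/8 (p(c) = c/((-8/c)) + c/(-8) = c*(-c/8) + c*(-1/8) = -c**2/8 - c/8 = -c/8 - c**2/8)
181 - 78*p(-10) = 181 - 39*(-10)*(-1 - 1*(-10))/4 = 181 - 39*(-10)*(-1 + 10)/4 = 181 - 39*(-10)*9/4 = 181 - 78*(-45/4) = 181 + 1755/2 = 2117/2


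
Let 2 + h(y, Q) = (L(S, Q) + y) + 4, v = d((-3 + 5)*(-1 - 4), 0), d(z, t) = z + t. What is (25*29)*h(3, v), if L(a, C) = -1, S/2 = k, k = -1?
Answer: 2900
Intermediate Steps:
S = -2 (S = 2*(-1) = -2)
d(z, t) = t + z
v = -10 (v = 0 + (-3 + 5)*(-1 - 4) = 0 + 2*(-5) = 0 - 10 = -10)
h(y, Q) = 1 + y (h(y, Q) = -2 + ((-1 + y) + 4) = -2 + (3 + y) = 1 + y)
(25*29)*h(3, v) = (25*29)*(1 + 3) = 725*4 = 2900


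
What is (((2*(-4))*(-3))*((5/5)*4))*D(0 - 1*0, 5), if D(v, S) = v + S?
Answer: 480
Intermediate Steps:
D(v, S) = S + v
(((2*(-4))*(-3))*((5/5)*4))*D(0 - 1*0, 5) = (((2*(-4))*(-3))*((5/5)*4))*(5 + (0 - 1*0)) = ((-8*(-3))*((5*(⅕))*4))*(5 + (0 + 0)) = (24*(1*4))*(5 + 0) = (24*4)*5 = 96*5 = 480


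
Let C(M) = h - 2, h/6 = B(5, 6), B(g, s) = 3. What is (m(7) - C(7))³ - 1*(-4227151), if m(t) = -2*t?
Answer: 4200151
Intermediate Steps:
h = 18 (h = 6*3 = 18)
C(M) = 16 (C(M) = 18 - 2 = 16)
(m(7) - C(7))³ - 1*(-4227151) = (-2*7 - 1*16)³ - 1*(-4227151) = (-14 - 16)³ + 4227151 = (-30)³ + 4227151 = -27000 + 4227151 = 4200151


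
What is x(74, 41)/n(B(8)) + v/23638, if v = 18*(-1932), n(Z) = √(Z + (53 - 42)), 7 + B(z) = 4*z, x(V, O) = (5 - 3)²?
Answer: -28526/35457 ≈ -0.80452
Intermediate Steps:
x(V, O) = 4 (x(V, O) = 2² = 4)
B(z) = -7 + 4*z
n(Z) = √(11 + Z) (n(Z) = √(Z + 11) = √(11 + Z))
v = -34776
x(74, 41)/n(B(8)) + v/23638 = 4/(√(11 + (-7 + 4*8))) - 34776/23638 = 4/(√(11 + (-7 + 32))) - 34776*1/23638 = 4/(√(11 + 25)) - 17388/11819 = 4/(√36) - 17388/11819 = 4/6 - 17388/11819 = 4*(⅙) - 17388/11819 = ⅔ - 17388/11819 = -28526/35457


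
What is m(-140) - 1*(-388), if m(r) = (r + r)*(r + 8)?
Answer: 37348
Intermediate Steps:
m(r) = 2*r*(8 + r) (m(r) = (2*r)*(8 + r) = 2*r*(8 + r))
m(-140) - 1*(-388) = 2*(-140)*(8 - 140) - 1*(-388) = 2*(-140)*(-132) + 388 = 36960 + 388 = 37348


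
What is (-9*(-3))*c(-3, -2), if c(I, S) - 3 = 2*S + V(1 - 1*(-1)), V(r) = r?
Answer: 27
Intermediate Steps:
c(I, S) = 5 + 2*S (c(I, S) = 3 + (2*S + (1 - 1*(-1))) = 3 + (2*S + (1 + 1)) = 3 + (2*S + 2) = 3 + (2 + 2*S) = 5 + 2*S)
(-9*(-3))*c(-3, -2) = (-9*(-3))*(5 + 2*(-2)) = 27*(5 - 4) = 27*1 = 27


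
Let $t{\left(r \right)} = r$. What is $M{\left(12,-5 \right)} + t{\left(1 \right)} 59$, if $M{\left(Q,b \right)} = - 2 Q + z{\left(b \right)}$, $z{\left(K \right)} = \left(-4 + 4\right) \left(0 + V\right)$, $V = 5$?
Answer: $35$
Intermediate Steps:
$z{\left(K \right)} = 0$ ($z{\left(K \right)} = \left(-4 + 4\right) \left(0 + 5\right) = 0 \cdot 5 = 0$)
$M{\left(Q,b \right)} = - 2 Q$ ($M{\left(Q,b \right)} = - 2 Q + 0 = - 2 Q$)
$M{\left(12,-5 \right)} + t{\left(1 \right)} 59 = \left(-2\right) 12 + 1 \cdot 59 = -24 + 59 = 35$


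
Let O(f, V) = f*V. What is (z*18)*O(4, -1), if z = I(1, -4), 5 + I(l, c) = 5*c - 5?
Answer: 2160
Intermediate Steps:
I(l, c) = -10 + 5*c (I(l, c) = -5 + (5*c - 5) = -5 + (-5 + 5*c) = -10 + 5*c)
O(f, V) = V*f
z = -30 (z = -10 + 5*(-4) = -10 - 20 = -30)
(z*18)*O(4, -1) = (-30*18)*(-1*4) = -540*(-4) = 2160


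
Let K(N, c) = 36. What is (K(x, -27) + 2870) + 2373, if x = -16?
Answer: 5279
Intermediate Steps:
(K(x, -27) + 2870) + 2373 = (36 + 2870) + 2373 = 2906 + 2373 = 5279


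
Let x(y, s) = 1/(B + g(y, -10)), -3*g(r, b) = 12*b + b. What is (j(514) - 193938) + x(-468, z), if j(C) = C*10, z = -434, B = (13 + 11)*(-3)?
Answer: -16236631/86 ≈ -1.8880e+5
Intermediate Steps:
B = -72 (B = 24*(-3) = -72)
g(r, b) = -13*b/3 (g(r, b) = -(12*b + b)/3 = -13*b/3)
j(C) = 10*C
x(y, s) = -3/86 (x(y, s) = 1/(-72 - 13/3*(-10)) = 1/(-72 + 130/3) = 1/(-86/3) = -3/86)
(j(514) - 193938) + x(-468, z) = (10*514 - 193938) - 3/86 = (5140 - 193938) - 3/86 = -188798 - 3/86 = -16236631/86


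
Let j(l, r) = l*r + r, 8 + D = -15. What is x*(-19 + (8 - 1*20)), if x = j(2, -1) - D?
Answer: -620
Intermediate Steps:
D = -23 (D = -8 - 15 = -23)
j(l, r) = r + l*r
x = 20 (x = -(1 + 2) - 1*(-23) = -1*3 + 23 = -3 + 23 = 20)
x*(-19 + (8 - 1*20)) = 20*(-19 + (8 - 1*20)) = 20*(-19 + (8 - 20)) = 20*(-19 - 12) = 20*(-31) = -620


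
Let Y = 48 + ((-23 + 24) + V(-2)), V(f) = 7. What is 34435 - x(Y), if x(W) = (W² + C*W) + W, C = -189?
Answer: 41827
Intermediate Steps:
Y = 56 (Y = 48 + ((-23 + 24) + 7) = 48 + (1 + 7) = 48 + 8 = 56)
x(W) = W² - 188*W (x(W) = (W² - 189*W) + W = W² - 188*W)
34435 - x(Y) = 34435 - 56*(-188 + 56) = 34435 - 56*(-132) = 34435 - 1*(-7392) = 34435 + 7392 = 41827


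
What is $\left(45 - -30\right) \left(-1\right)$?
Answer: $-75$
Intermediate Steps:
$\left(45 - -30\right) \left(-1\right) = \left(45 + 30\right) \left(-1\right) = 75 \left(-1\right) = -75$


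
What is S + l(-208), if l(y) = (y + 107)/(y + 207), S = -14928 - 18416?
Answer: -33243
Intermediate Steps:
S = -33344
l(y) = (107 + y)/(207 + y)
S + l(-208) = -33344 + (107 - 208)/(207 - 208) = -33344 - 101/(-1) = -33344 - 1*(-101) = -33344 + 101 = -33243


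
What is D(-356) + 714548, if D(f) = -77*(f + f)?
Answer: 769372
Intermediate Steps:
D(f) = -154*f
D(-356) + 714548 = -154*(-356) + 714548 = 54824 + 714548 = 769372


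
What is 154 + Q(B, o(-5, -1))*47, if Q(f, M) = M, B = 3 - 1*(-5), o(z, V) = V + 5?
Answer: 342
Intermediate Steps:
o(z, V) = 5 + V
B = 8 (B = 3 + 5 = 8)
154 + Q(B, o(-5, -1))*47 = 154 + (5 - 1)*47 = 154 + 4*47 = 154 + 188 = 342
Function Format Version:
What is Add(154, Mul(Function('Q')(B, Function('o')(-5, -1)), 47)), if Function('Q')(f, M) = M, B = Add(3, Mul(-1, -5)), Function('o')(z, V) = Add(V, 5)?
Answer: 342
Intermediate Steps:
Function('o')(z, V) = Add(5, V)
B = 8 (B = Add(3, 5) = 8)
Add(154, Mul(Function('Q')(B, Function('o')(-5, -1)), 47)) = Add(154, Mul(Add(5, -1), 47)) = Add(154, Mul(4, 47)) = Add(154, 188) = 342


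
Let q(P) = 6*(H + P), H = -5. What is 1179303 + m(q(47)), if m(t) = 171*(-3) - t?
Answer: 1178538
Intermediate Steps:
q(P) = -30 + 6*P (q(P) = 6*(-5 + P) = -30 + 6*P)
m(t) = -513 - t
1179303 + m(q(47)) = 1179303 + (-513 - (-30 + 6*47)) = 1179303 + (-513 - (-30 + 282)) = 1179303 + (-513 - 1*252) = 1179303 + (-513 - 252) = 1179303 - 765 = 1178538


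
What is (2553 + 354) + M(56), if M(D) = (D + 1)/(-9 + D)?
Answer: 136686/47 ≈ 2908.2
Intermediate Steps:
M(D) = (1 + D)/(-9 + D)
(2553 + 354) + M(56) = (2553 + 354) + (1 + 56)/(-9 + 56) = 2907 + 57/47 = 136686/47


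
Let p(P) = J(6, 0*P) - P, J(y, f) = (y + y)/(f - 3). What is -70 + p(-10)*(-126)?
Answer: -826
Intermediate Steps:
J(y, f) = 2*y/(-3 + f) (J(y, f) = (2*y)/(-3 + f) = 2*y/(-3 + f))
p(P) = -4 - P (p(P) = 2*6/(-3 + 0*P) - P = 2*6/(-3 + 0) - P = 2*6/(-3) - P = 2*6*(-⅓) - P = -4 - P)
-70 + p(-10)*(-126) = -70 + (-4 - 1*(-10))*(-126) = -70 + (-4 + 10)*(-126) = -70 + 6*(-126) = -70 - 756 = -826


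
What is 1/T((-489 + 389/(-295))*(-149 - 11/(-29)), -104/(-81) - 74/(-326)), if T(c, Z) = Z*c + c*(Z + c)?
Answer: 38652059763/205260796984364917136 ≈ 1.8831e-10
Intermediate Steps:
1/T((-489 + 389/(-295))*(-149 - 11/(-29)), -104/(-81) - 74/(-326)) = 1/(((-489 + 389/(-295))*(-149 - 11/(-29)))*((-489 + 389/(-295))*(-149 - 11/(-29)) + 2*(-104/(-81) - 74/(-326)))) = 1/(((-489 + 389*(-1/295))*(-149 - 11*(-1/29)))*((-489 + 389*(-1/295))*(-149 - 11*(-1/29)) + 2*(-104*(-1/81) - 74*(-1/326)))) = 1/(((-489 - 389/295)*(-149 + 11/29))*((-489 - 389/295)*(-149 + 11/29) + 2*(104/81 + 37/163))) = 1/((-144644/295*(-4310/29))*(-144644/295*(-4310/29) + 2*(19949/13203))) = 1/(124683128*(124683128/1711 + 39898/13203)/1711) = 1/((124683128/1711)*(1646259604462/22590333)) = 1/(205260796984364917136/38652059763) = 38652059763/205260796984364917136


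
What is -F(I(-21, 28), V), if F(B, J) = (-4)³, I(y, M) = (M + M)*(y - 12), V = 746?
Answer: 64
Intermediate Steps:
I(y, M) = 2*M*(-12 + y) (I(y, M) = (2*M)*(-12 + y) = 2*M*(-12 + y))
F(B, J) = -64
-F(I(-21, 28), V) = -1*(-64) = 64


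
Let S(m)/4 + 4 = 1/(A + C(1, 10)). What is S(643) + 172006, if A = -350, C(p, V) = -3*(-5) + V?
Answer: 55896746/325 ≈ 1.7199e+5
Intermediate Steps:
C(p, V) = 15 + V
S(m) = -5204/325 (S(m) = -16 + 4/(-350 + (15 + 10)) = -16 + 4/(-350 + 25) = -16 + 4/(-325) = -16 + 4*(-1/325) = -16 - 4/325 = -5204/325)
S(643) + 172006 = -5204/325 + 172006 = 55896746/325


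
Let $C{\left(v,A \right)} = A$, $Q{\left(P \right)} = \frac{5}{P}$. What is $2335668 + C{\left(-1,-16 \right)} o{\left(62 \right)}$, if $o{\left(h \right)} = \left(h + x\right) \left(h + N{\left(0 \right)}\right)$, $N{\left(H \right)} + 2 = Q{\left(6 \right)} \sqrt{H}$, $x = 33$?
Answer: $2244468$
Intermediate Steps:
$N{\left(H \right)} = -2 + \frac{5 \sqrt{H}}{6}$ ($N{\left(H \right)} = -2 + \frac{5}{6} \sqrt{H} = -2 + 5 \cdot \frac{1}{6} \sqrt{H} = -2 + \frac{5 \sqrt{H}}{6}$)
$o{\left(h \right)} = \left(-2 + h\right) \left(33 + h\right)$ ($o{\left(h \right)} = \left(h + 33\right) \left(h - \left(2 - \frac{5 \sqrt{0}}{6}\right)\right) = \left(33 + h\right) \left(h + \left(-2 + \frac{5}{6} \cdot 0\right)\right) = \left(33 + h\right) \left(h + \left(-2 + 0\right)\right) = \left(33 + h\right) \left(h - 2\right) = \left(33 + h\right) \left(-2 + h\right) = \left(-2 + h\right) \left(33 + h\right)$)
$2335668 + C{\left(-1,-16 \right)} o{\left(62 \right)} = 2335668 - 16 \left(-66 + 62^{2} + 31 \cdot 62\right) = 2335668 - 16 \left(-66 + 3844 + 1922\right) = 2335668 - 91200 = 2244468$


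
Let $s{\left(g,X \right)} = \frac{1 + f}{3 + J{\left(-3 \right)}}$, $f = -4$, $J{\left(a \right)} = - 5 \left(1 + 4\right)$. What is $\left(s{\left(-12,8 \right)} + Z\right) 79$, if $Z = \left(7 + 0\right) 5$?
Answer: $\frac{61067}{22} \approx 2775.8$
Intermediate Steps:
$J{\left(a \right)} = -25$ ($J{\left(a \right)} = \left(-5\right) 5 = -25$)
$Z = 35$ ($Z = 7 \cdot 5 = 35$)
$s{\left(g,X \right)} = \frac{3}{22}$ ($s{\left(g,X \right)} = \frac{1 - 4}{3 - 25} = - \frac{3}{-22} = \left(-3\right) \left(- \frac{1}{22}\right) = \frac{3}{22}$)
$\left(s{\left(-12,8 \right)} + Z\right) 79 = \left(\frac{3}{22} + 35\right) 79 = \frac{773}{22} \cdot 79 = \frac{61067}{22}$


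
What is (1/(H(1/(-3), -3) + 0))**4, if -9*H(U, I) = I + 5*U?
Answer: 531441/38416 ≈ 13.834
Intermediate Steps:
H(U, I) = -5*U/9 - I/9 (H(U, I) = -(I + 5*U)/9 = -5*U/9 - I/9)
(1/(H(1/(-3), -3) + 0))**4 = (1/((-5/9/(-3) - 1/9*(-3)) + 0))**4 = (1/((-5/9*(-1/3) + 1/3) + 0))**4 = (1/((5/27 + 1/3) + 0))**4 = (1/(14/27 + 0))**4 = (1/(14/27))**4 = (27/14)**4 = 531441/38416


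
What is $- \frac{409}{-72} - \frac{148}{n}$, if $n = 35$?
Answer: $\frac{3659}{2520} \approx 1.452$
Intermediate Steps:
$- \frac{409}{-72} - \frac{148}{n} = - \frac{409}{-72} - \frac{148}{35} = \left(-409\right) \left(- \frac{1}{72}\right) - \frac{148}{35} = \frac{409}{72} - \frac{148}{35} = \frac{3659}{2520}$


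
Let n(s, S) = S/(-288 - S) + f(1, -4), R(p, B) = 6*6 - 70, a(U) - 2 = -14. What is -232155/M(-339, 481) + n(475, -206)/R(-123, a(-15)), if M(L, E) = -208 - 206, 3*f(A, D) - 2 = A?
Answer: 17975803/32062 ≈ 560.66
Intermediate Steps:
f(A, D) = ⅔ + A/3
a(U) = -12 (a(U) = 2 - 14 = -12)
M(L, E) = -414
R(p, B) = -34 (R(p, B) = 36 - 70 = -34)
n(s, S) = 1 + S/(-288 - S) (n(s, S) = S/(-288 - S) + (⅔ + (⅓)*1) = S/(-288 - S) + (⅔ + ⅓) = S/(-288 - S) + 1 = 1 + S/(-288 - S))
-232155/M(-339, 481) + n(475, -206)/R(-123, a(-15)) = -232155/(-414) + (288/(288 - 206))/(-34) = -232155*(-1/414) + (288/82)*(-1/34) = 25795/46 + (288*(1/82))*(-1/34) = 25795/46 + (144/41)*(-1/34) = 25795/46 - 72/697 = 17975803/32062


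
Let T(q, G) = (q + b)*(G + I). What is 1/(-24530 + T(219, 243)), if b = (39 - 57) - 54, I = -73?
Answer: 1/460 ≈ 0.0021739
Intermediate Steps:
b = -72 (b = -18 - 54 = -72)
T(q, G) = (-73 + G)*(-72 + q) (T(q, G) = (q - 72)*(G - 73) = (-72 + q)*(-73 + G) = (-73 + G)*(-72 + q))
1/(-24530 + T(219, 243)) = 1/(-24530 + (5256 - 73*219 - 72*243 + 243*219)) = 1/(-24530 + (5256 - 15987 - 17496 + 53217)) = 1/(-24530 + 24990) = 1/460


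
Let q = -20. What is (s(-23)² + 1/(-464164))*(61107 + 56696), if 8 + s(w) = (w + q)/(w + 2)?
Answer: 122053366890911/29242332 ≈ 4.1739e+6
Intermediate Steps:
s(w) = -8 + (-20 + w)/(2 + w) (s(w) = -8 + (w - 20)/(w + 2) = -8 + (-20 + w)/(2 + w))
(s(-23)² + 1/(-464164))*(61107 + 56696) = (((-36 - 7*(-23))/(2 - 23))² + 1/(-464164))*(61107 + 56696) = (((-36 + 161)/(-21))² - 1/464164)*117803 = ((-1/21*125)² - 1/464164)*117803 = ((-125/21)² - 1/464164)*117803 = (15625/441 - 1/464164)*117803 = (7252562059/204696324)*117803 = 122053366890911/29242332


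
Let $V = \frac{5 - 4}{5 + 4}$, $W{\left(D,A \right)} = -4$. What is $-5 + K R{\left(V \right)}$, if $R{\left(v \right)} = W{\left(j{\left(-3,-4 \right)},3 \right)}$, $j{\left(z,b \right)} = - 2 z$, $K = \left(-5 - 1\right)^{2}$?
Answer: $-149$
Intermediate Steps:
$K = 36$ ($K = \left(-6\right)^{2} = 36$)
$V = \frac{1}{9}$ ($V = 1 \cdot \frac{1}{9} = \frac{1}{9} \approx 0.11111$)
$R{\left(v \right)} = -4$
$-5 + K R{\left(V \right)} = -5 + 36 \left(-4\right) = -5 - 144 = -149$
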